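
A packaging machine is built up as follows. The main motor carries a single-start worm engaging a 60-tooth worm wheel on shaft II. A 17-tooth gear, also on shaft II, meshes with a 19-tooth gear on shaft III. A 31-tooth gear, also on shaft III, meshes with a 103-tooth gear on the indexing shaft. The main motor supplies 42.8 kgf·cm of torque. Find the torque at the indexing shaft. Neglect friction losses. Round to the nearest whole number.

worm 60/1 = 60 → τ = 42.8·60 = 2568 kgf·cm
gear mesh 19/17 = 1.1176 → τ = 2568·1.1176 = 2870.1 kgf·cm
gear mesh 103/31 = 3.3226 → τ = 2870.1·3.3226 = 9536.2 kgf·cm

9536 kgf·cm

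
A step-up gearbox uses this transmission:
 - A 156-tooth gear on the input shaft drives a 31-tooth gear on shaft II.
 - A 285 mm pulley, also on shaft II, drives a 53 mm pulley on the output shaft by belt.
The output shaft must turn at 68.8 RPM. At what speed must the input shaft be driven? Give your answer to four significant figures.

Overall ratio R = 0.19872 × 0.18596 = 0.036955.
Required input speed = output speed × R = 68.8 × 0.036955 = 2.5425 RPM.

2.542 RPM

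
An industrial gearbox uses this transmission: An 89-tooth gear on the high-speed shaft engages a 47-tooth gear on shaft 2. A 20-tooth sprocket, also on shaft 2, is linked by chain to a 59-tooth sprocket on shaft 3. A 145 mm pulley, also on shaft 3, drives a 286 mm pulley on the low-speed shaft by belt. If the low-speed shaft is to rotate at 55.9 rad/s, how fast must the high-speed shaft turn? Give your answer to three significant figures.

172 rad/s

Overall ratio R = 0.52809 × 2.95 × 1.9724 = 3.0728.
Required input speed = output speed × R = 55.9 × 3.0728 = 171.77 rad/s.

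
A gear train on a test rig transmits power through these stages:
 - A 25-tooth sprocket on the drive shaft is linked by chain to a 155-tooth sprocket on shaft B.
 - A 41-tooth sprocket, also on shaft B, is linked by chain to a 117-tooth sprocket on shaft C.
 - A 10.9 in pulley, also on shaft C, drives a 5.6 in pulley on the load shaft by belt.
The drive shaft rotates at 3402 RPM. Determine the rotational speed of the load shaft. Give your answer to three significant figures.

374 RPM

chain 155/25 = 6.2 → 3402/6.2 = 548.71 RPM
chain 117/41 = 2.8537 → 548.71/2.8537 = 192.28 RPM
belt 5.6/10.9 = 0.51376 → 192.28/0.51376 = 374.26 RPM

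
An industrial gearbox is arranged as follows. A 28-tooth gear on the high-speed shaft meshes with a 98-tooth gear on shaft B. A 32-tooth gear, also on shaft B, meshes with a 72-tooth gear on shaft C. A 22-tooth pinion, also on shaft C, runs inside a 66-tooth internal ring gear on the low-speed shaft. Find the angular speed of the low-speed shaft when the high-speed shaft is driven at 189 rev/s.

8 rev/s

gear mesh 98/28 = 3.5 → 189/3.5 = 54 rev/s
gear mesh 72/32 = 2.25 → 54/2.25 = 24 rev/s
internal gear 66/22 = 3 → 24/3 = 8 rev/s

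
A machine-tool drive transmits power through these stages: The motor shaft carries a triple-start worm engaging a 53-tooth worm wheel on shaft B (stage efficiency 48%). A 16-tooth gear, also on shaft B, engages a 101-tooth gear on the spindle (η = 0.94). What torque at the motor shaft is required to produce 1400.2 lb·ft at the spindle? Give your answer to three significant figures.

27.8 lb·ft

Overall ratio R = 17.667 × 6.3125 = 111.52; overall efficiency η = 0.48 × 0.94 = 0.4512.
Input torque = output torque / (R × η) = 1400.2 / (111.52 × 0.4512) = 27.827 lb·ft.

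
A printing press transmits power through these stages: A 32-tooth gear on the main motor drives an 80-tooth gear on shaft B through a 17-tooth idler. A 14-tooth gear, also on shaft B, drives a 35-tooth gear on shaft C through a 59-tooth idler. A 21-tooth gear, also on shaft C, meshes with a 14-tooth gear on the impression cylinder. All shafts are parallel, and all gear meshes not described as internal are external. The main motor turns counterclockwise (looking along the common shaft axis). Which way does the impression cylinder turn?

clockwise

the main motor → shaft B: driver → idler → driven is 2 external meshes, 2 reversals → CCW.
shaft B → shaft C: driver → idler → driven is 2 external meshes, 2 reversals → CCW.
shaft C → the impression cylinder: external mesh, 1 reversal → CW.
5 reversals in total — an odd number — so the impression cylinder turns opposite to the main motor.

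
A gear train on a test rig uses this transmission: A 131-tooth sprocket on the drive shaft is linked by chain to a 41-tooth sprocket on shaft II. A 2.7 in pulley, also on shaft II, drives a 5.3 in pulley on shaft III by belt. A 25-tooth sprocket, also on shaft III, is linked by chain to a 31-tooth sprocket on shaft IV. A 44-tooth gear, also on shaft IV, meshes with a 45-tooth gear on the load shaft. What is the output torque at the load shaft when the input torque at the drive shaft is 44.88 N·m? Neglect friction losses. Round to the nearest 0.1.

35.0 N·m

After the chain (41/131): 44.88 × 0.31298 = 14.046 N·m
After the belt (5.3/2.7): 14.046 × 1.963 = 27.573 N·m
After the chain (31/25): 27.573 × 1.24 = 34.19 N·m
After the gear mesh (45/44): 34.19 × 1.0227 = 34.967 N·m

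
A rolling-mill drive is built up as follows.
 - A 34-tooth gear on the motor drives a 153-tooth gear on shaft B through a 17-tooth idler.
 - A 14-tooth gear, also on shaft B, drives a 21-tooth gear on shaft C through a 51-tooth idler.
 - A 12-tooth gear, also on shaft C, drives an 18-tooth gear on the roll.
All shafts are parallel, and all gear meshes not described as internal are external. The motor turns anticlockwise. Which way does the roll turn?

the motor → shaft B: driver → idler → driven is 2 external meshes, 2 reversals → CCW.
shaft B → shaft C: driver → idler → driven is 2 external meshes, 2 reversals → CCW.
shaft C → the roll: external mesh, 1 reversal → CW.
5 reversals in total — an odd number — so the roll turns opposite to the motor.

clockwise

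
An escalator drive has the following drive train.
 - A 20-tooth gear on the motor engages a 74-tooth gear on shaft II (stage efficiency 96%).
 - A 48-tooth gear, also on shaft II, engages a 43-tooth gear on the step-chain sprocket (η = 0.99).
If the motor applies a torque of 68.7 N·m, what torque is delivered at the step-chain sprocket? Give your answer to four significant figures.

216.4 N·m

Gear mesh: ratio = 74/20 = 3.7; torque at shaft II = 68.7 × 3.7 × 0.96 = 244.02 N·m.
Gear mesh: ratio = 43/48 = 0.89583; torque at the step-chain sprocket = 244.02 × 0.89583 × 0.99 = 216.42 N·m.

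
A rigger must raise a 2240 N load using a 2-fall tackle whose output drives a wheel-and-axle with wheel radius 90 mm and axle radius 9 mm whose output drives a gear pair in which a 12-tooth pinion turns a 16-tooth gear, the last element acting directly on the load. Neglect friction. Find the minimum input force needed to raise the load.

Block-and-tackle MA = number of supporting rope parts = 2.
Wheel-and-axle MA = R/r = 90/9 = 10.
Gear pair MA = 16/12 = 1.3333.
Combined ideal MA = 2 × 10 × 1.3333 = 26.667.
Effort = load / MA = 2240 / 26.667 = 84 N.

84 N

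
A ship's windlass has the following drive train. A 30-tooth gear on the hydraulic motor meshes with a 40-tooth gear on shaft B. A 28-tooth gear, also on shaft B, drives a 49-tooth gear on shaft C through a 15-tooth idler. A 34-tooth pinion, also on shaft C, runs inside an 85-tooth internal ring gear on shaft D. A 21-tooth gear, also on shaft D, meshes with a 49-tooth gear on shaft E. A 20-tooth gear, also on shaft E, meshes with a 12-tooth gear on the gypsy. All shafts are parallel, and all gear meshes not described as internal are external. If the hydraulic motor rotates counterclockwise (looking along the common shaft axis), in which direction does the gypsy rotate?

clockwise

the hydraulic motor → shaft B: external mesh, 1 reversal → CW.
shaft B → shaft C: driver → idler → driven is 2 external meshes, 2 reversals → CW.
shaft C → shaft D: internal mesh, same direction → CW.
shaft D → shaft E: external mesh, 1 reversal → CCW.
shaft E → the gypsy: external mesh, 1 reversal → CW.
5 reversals in total — an odd number — so the gypsy turns opposite to the hydraulic motor.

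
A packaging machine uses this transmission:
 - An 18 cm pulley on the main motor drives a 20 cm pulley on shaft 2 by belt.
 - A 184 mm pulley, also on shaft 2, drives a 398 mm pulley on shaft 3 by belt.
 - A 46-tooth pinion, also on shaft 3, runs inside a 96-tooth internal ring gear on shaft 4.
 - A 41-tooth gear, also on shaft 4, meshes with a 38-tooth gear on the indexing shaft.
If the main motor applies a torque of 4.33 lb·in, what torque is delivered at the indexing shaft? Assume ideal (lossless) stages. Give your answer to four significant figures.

After the belt (20/18): 4.33 × 1.1111 = 4.8111 lb·in
After the belt (398/184): 4.8111 × 2.163 = 10.407 lb·in
After the internal gear (96/46): 10.407 × 2.087 = 21.718 lb·in
After the gear mesh (38/41): 21.718 × 0.92683 = 20.129 lb·in

20.13 lb·in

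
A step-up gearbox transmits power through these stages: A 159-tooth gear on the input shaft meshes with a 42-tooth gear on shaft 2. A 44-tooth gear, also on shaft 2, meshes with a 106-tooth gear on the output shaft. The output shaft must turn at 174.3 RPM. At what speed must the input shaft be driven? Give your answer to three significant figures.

Overall ratio R = 0.26415 × 2.4091 = 0.63636.
Required input speed = output speed × R = 174.3 × 0.63636 = 110.92 RPM.

111 RPM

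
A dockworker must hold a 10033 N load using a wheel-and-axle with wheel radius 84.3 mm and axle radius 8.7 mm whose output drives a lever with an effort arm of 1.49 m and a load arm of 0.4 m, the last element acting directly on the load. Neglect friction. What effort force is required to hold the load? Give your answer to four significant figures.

278.0 N

Wheel-and-axle MA = R/r = 84.3/8.7 = 9.6897.
Lever MA = effort arm / load arm = 1.49/0.4 = 3.725.
Combined ideal MA = 9.6897 × 3.725 = 36.094.
Effort = load / MA = 10033 / 36.094 = 277.97 N.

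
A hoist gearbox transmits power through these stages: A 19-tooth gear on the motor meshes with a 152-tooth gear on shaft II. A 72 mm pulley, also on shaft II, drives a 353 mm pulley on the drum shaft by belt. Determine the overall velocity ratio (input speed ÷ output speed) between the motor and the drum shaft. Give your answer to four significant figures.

39.22

Each stage contributes driven/driver: gear mesh 152/19 = 8, belt 353/72 = 4.9028.
Overall: 8 × 4.9028 = 39.222.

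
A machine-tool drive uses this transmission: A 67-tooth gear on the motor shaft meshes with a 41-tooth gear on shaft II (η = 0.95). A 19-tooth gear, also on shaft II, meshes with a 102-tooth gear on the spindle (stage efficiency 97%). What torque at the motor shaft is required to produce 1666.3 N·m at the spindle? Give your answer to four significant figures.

Overall ratio R = 0.61194 × 5.3684 = 3.2852; overall efficiency η = 0.95 × 0.97 = 0.9215.
Input torque = output torque / (R × η) = 1666.3 / (3.2852 × 0.9215) = 550.43 N·m.

550.4 N·m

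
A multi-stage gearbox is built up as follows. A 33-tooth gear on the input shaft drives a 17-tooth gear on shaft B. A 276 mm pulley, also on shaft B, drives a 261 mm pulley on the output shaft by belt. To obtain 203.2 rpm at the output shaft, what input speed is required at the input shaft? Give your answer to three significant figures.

99.0 rpm

Overall ratio R = 0.51515 × 0.94565 = 0.48715.
Required input speed = output speed × R = 203.2 × 0.48715 = 98.99 rpm.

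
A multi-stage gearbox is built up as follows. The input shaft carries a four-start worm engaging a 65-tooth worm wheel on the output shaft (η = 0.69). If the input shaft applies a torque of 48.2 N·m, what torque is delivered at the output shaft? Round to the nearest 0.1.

540.4 N·m

After the worm (65/4): 48.2 × 16.25 × 0.69 = 540.44 N·m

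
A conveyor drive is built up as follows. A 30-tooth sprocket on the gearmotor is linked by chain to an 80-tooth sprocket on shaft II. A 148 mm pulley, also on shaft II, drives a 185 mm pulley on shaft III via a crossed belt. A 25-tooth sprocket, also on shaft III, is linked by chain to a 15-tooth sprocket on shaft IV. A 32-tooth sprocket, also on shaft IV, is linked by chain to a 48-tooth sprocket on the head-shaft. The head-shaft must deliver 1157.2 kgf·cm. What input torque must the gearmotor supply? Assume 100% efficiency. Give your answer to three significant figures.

386 kgf·cm

Overall ratio R = 2.6667 × 1.25 × 0.6 × 1.5 = 3.
Input torque = output torque / R = 1157.2 / 3 = 385.73 kgf·cm.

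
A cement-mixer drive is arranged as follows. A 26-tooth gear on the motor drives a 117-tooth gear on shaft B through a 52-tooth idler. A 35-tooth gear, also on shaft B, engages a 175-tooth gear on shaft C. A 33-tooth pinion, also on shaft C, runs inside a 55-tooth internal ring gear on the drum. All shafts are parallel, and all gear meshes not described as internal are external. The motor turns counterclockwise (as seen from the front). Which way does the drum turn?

the motor → shaft B: driver → idler → driven is 2 external meshes, 2 reversals → CCW.
shaft B → shaft C: external mesh, 1 reversal → CW.
shaft C → the drum: internal mesh, same direction → CW.
3 reversals in total — an odd number — so the drum turns opposite to the motor.

clockwise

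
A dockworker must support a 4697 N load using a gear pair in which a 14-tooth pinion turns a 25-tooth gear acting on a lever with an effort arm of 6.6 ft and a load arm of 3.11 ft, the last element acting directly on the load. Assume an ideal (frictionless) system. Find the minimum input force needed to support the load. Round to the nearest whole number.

Gear pair MA = 25/14 = 1.7857.
Lever MA = effort arm / load arm = 6.6/3.11 = 2.1222.
Combined ideal MA = 1.7857 × 2.1222 = 3.7896.
Effort = load / MA = 4697 / 3.7896 = 1239.4 N.

1239 N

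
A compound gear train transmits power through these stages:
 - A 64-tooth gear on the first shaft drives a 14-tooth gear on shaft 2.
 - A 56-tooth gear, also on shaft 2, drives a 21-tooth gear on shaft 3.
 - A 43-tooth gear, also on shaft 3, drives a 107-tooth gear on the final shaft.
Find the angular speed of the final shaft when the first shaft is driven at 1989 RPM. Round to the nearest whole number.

9744 RPM

the first shaft → shaft 2 (gear mesh, 14/64): 1989 ÷ 0.21875 = 9092.6 RPM
shaft 2 → shaft 3 (gear mesh, 21/56): 9092.6 ÷ 0.375 = 24247 RPM
shaft 3 → the final shaft (gear mesh, 107/43): 24247 ÷ 2.4884 = 9744.1 RPM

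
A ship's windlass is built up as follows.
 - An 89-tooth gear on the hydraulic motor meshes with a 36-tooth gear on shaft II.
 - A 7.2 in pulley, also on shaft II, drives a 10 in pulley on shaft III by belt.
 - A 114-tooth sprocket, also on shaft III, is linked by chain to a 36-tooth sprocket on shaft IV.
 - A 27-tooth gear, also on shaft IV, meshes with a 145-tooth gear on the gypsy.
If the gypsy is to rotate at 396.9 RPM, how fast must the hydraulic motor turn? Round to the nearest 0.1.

Overall ratio R = 0.40449 × 1.3889 × 0.31579 × 5.3704 = 0.95276.
Required input speed = output speed × R = 396.9 × 0.95276 = 378.15 RPM.

378.1 RPM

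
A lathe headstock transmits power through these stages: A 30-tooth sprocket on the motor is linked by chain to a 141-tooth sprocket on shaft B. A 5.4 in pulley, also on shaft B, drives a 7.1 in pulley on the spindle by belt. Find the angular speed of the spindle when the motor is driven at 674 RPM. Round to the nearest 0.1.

109.1 RPM

Chain: ratio = 141/30 = 4.7, so shaft B turns at 674 / 4.7 = 143.4 RPM.
Belt: ratio = 7.1/5.4 = 1.3148, so the spindle turns at 143.4 / 1.3148 = 109.07 RPM.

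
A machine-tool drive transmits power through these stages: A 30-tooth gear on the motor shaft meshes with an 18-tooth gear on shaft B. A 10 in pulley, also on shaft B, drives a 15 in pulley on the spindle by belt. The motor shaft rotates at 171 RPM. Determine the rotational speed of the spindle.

190 RPM

the motor shaft → shaft B (gear mesh, 18/30): 171 ÷ 0.6 = 285 RPM
shaft B → the spindle (belt, 15/10): 285 ÷ 1.5 = 190 RPM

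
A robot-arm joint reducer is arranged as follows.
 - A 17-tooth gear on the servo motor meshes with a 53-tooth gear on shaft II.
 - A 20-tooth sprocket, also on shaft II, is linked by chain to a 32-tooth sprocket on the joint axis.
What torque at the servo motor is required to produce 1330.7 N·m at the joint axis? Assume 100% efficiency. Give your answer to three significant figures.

267 N·m

Overall ratio R = 3.1176 × 1.6 = 4.9882.
Input torque = output torque / R = 1330.7 / 4.9882 = 266.77 N·m.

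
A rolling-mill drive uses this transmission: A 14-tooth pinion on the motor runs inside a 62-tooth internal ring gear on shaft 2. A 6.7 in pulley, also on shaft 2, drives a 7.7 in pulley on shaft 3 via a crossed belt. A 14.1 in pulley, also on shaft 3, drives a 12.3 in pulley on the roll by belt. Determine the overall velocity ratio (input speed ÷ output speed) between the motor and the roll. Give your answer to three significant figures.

4.44

Each stage contributes driven/driver: internal gear 62/14 = 4.4286, belt 7.7/6.7 = 1.1493, belt 12.3/14.1 = 0.87234.
Overall: 4.4286 × 1.1493 × 0.87234 = 4.4398.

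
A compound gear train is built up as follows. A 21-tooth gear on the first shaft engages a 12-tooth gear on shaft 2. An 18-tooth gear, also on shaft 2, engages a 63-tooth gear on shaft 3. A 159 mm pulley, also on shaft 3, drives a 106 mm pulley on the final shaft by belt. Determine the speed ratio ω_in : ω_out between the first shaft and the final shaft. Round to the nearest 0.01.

Each stage contributes driven/driver: gear mesh 12/21 = 0.57143, gear mesh 63/18 = 3.5, belt 106/159 = 0.66667.
Overall: 0.57143 × 3.5 × 0.66667 = 1.3333.

1.33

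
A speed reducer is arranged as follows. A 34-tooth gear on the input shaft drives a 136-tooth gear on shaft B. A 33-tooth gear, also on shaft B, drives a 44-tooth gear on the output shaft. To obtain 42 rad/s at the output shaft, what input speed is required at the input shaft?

Overall ratio R = 4 × 1.3333 = 5.3333.
Required input speed = output speed × R = 42 × 5.3333 = 224 rad/s.

224 rad/s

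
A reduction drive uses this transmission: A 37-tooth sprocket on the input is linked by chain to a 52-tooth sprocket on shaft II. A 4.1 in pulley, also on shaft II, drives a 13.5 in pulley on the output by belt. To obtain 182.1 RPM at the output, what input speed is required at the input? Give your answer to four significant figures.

842.7 RPM

Overall ratio R = 1.4054 × 3.2927 = 4.6276.
Required input speed = output speed × R = 182.1 × 4.6276 = 842.68 RPM.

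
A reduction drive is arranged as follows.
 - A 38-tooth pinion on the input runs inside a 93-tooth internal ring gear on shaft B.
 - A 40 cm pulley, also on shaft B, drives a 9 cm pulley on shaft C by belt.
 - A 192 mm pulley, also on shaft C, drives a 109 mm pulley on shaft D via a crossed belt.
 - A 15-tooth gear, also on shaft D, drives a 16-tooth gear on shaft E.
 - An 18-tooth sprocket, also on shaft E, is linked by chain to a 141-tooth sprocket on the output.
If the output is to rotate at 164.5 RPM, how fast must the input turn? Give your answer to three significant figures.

Overall ratio R = 2.4474 × 0.225 × 0.56771 × 1.0667 × 7.8333 = 2.6121.
Required input speed = output speed × R = 164.5 × 2.6121 = 429.68 RPM.

430 RPM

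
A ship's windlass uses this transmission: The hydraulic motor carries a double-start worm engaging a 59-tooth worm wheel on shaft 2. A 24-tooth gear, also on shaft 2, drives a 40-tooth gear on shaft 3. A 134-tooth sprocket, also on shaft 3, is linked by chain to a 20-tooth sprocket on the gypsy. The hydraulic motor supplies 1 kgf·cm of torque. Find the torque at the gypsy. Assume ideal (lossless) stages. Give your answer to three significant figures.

7.34 kgf·cm

worm 59/2 = 29.5 → τ = 1·29.5 = 29.5 kgf·cm
gear mesh 40/24 = 1.6667 → τ = 29.5·1.6667 = 49.167 kgf·cm
chain 20/134 = 0.14925 → τ = 49.167·0.14925 = 7.3383 kgf·cm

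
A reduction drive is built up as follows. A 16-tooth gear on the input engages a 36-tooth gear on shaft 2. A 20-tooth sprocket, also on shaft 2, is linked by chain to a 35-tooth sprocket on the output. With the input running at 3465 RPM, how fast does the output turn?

gear mesh 36/16 = 2.25 → 3465/2.25 = 1540 RPM
chain 35/20 = 1.75 → 1540/1.75 = 880 RPM

880 RPM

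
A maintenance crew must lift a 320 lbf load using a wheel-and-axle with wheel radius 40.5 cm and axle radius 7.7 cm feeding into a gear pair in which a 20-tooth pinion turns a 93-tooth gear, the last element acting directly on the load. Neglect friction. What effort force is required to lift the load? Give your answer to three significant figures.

Wheel-and-axle MA = R/r = 40.5/7.7 = 5.2597.
Gear pair MA = 93/20 = 4.65.
Combined ideal MA = 5.2597 × 4.65 = 24.458.
Effort = load / MA = 320 / 24.458 = 13.084 lbf.

13.1 lbf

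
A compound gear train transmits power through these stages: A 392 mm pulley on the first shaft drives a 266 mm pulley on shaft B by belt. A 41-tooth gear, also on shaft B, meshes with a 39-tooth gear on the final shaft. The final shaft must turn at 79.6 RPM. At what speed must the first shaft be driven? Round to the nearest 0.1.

Overall ratio R = 0.67857 × 0.95122 = 0.64547.
Required input speed = output speed × R = 79.6 × 0.64547 = 51.379 RPM.

51.4 RPM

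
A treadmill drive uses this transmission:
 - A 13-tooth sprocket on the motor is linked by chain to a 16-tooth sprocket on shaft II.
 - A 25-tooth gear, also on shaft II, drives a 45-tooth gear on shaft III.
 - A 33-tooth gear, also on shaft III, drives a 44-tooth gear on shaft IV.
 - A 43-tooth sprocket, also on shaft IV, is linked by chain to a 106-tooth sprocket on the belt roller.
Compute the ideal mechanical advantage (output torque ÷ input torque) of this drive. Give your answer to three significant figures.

Each stage contributes driven/driver: chain 16/13 = 1.2308, gear mesh 45/25 = 1.8, gear mesh 44/33 = 1.3333, chain 106/43 = 2.4651.
Overall: 1.2308 × 1.8 × 1.3333 × 2.4651 = 7.2816.

7.28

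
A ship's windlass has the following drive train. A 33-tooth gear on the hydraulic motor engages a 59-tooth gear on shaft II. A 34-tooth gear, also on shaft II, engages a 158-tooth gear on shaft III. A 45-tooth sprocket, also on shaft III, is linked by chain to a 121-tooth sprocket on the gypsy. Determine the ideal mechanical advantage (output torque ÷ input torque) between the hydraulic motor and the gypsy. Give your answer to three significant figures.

Each stage contributes driven/driver: gear mesh 59/33 = 1.7879, gear mesh 158/34 = 4.6471, chain 121/45 = 2.6889.
Overall: 1.7879 × 4.6471 × 2.6889 = 22.34.

22.3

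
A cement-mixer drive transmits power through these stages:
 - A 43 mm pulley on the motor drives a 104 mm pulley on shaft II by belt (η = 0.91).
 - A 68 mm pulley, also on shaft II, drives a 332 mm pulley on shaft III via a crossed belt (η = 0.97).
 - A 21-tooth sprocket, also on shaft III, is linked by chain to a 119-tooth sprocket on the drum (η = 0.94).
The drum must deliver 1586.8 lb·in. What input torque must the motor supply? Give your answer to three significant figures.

28.6 lb·in

Overall ratio R = 2.4186 × 4.8824 × 5.6667 = 66.915; overall efficiency η = 0.91 × 0.97 × 0.94 = 0.8297.
Input torque = output torque / (R × η) = 1586.8 / (66.915 × 0.8297) = 28.58 lb·in.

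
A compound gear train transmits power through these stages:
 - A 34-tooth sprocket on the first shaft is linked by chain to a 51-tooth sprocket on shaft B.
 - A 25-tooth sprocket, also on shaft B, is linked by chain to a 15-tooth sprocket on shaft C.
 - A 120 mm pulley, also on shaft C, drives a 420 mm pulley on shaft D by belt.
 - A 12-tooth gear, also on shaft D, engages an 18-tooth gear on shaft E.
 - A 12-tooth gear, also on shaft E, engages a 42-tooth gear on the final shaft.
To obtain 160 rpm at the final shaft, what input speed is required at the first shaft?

2646 rpm

Overall ratio R = 1.5 × 0.6 × 3.5 × 1.5 × 3.5 = 16.538.
Required input speed = output speed × R = 160 × 16.538 = 2646 rpm.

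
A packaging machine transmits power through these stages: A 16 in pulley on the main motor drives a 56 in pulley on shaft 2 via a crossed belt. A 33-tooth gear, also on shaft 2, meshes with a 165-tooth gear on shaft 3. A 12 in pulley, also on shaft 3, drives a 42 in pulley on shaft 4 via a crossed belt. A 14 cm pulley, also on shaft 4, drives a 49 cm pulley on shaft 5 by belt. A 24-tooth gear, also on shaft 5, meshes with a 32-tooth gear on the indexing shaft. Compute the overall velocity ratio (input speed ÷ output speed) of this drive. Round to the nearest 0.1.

Each stage contributes driven/driver: belt 56/16 = 3.5, gear mesh 165/33 = 5, belt 42/12 = 3.5, belt 49/14 = 3.5, gear mesh 32/24 = 1.3333.
Overall: 3.5 × 5 × 3.5 × 3.5 × 1.3333 = 285.83.

285.8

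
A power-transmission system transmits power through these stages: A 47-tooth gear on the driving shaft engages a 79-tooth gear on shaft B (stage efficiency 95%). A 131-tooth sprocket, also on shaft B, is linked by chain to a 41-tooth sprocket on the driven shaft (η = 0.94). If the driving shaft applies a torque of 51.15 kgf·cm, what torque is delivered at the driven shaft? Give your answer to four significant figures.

Gear mesh: ratio = 79/47 = 1.6809; torque at shaft B = 51.15 × 1.6809 × 0.95 = 81.677 kgf·cm.
Chain: ratio = 41/131 = 0.31298; torque at the driven shaft = 81.677 × 0.31298 × 0.94 = 24.029 kgf·cm.

24.03 kgf·cm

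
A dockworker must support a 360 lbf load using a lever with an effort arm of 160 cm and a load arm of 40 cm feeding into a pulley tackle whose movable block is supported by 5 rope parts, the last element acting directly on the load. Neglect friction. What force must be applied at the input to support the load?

18 lbf

Lever MA = effort arm / load arm = 160/40 = 4.
Block-and-tackle MA = number of supporting rope parts = 5.
Combined ideal MA = 4 × 5 = 20.
Effort = load / MA = 360 / 20 = 18 lbf.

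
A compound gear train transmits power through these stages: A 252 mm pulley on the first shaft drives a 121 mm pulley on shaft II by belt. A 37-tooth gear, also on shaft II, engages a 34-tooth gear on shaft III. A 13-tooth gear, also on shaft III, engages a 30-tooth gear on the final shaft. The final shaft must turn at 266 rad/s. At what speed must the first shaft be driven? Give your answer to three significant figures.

Overall ratio R = 0.48016 × 0.91892 × 2.3077 = 1.0182.
Required input speed = output speed × R = 266 × 1.0182 = 270.85 rad/s.

271 rad/s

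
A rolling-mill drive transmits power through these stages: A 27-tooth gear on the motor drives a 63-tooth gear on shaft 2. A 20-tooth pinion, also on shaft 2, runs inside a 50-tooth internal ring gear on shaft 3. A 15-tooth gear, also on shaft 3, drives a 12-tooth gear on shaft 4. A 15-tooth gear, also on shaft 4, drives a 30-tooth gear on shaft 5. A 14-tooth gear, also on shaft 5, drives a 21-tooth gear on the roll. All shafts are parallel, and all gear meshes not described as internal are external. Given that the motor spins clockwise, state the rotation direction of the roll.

clockwise

the motor → shaft 2: external mesh, 1 reversal → CCW.
shaft 2 → shaft 3: internal mesh, same direction → CCW.
shaft 3 → shaft 4: external mesh, 1 reversal → CW.
shaft 4 → shaft 5: external mesh, 1 reversal → CCW.
shaft 5 → the roll: external mesh, 1 reversal → CW.
4 reversals in total — an even number — so the roll turns the same way as the motor.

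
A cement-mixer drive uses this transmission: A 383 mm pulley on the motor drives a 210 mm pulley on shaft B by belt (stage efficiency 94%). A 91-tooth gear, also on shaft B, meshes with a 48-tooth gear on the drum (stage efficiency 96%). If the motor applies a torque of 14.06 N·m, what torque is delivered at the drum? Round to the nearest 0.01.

3.67 N·m

Belt: ratio = 210/383 = 0.5483; torque at shaft B = 14.06 × 0.5483 × 0.94 = 7.2466 N·m.
Gear mesh: ratio = 48/91 = 0.52747; torque at the drum = 7.2466 × 0.52747 × 0.96 = 3.6695 N·m.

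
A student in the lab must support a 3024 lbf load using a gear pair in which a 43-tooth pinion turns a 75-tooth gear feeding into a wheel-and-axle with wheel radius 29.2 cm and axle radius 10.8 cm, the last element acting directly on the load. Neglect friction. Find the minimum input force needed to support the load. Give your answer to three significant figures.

Gear pair MA = 75/43 = 1.7442.
Wheel-and-axle MA = R/r = 29.2/10.8 = 2.7037.
Combined ideal MA = 1.7442 × 2.7037 = 4.7158.
Effort = load / MA = 3024 / 4.7158 = 641.25 lbf.

641 lbf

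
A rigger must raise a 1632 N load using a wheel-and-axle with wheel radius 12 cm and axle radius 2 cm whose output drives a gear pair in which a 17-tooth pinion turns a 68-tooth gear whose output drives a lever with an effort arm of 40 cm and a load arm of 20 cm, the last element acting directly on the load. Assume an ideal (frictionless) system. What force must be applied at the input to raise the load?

34 N

Wheel-and-axle MA = R/r = 12/2 = 6.
Gear pair MA = 68/17 = 4.
Lever MA = effort arm / load arm = 40/20 = 2.
Combined ideal MA = 6 × 4 × 2 = 48.
Effort = load / MA = 1632 / 48 = 34 N.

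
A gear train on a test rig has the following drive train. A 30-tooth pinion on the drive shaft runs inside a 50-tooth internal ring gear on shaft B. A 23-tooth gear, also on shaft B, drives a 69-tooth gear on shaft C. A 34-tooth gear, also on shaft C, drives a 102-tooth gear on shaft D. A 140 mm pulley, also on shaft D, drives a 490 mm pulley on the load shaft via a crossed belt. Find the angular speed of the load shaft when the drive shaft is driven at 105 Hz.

2 Hz

Internal gear: ratio = 50/30 = 1.6667, so shaft B turns at 105 / 1.6667 = 63 Hz.
Gear mesh: ratio = 69/23 = 3, so shaft C turns at 63 / 3 = 21 Hz.
Gear mesh: ratio = 102/34 = 3, so shaft D turns at 21 / 3 = 7 Hz.
Belt: ratio = 490/140 = 3.5, so the load shaft turns at 7 / 3.5 = 2 Hz.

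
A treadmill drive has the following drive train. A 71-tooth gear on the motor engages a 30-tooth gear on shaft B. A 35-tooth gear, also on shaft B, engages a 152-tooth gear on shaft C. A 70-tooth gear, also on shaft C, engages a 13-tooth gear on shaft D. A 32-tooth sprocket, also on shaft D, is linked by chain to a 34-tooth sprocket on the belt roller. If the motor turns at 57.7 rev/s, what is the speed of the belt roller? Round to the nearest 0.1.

gear mesh 30/71 = 0.42254 → 57.7/0.42254 = 136.56 rev/s
gear mesh 152/35 = 4.3429 → 136.56/4.3429 = 31.444 rev/s
gear mesh 13/70 = 0.18571 → 31.444/0.18571 = 169.31 rev/s
chain 34/32 = 1.0625 → 169.31/1.0625 = 159.35 rev/s

159.4 rev/s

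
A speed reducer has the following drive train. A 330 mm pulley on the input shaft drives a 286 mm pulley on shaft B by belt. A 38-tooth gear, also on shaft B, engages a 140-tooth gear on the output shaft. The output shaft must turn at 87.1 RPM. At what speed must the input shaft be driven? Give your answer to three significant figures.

Overall ratio R = 0.86667 × 3.6842 = 3.193.
Required input speed = output speed × R = 87.1 × 3.193 = 278.11 RPM.

278 RPM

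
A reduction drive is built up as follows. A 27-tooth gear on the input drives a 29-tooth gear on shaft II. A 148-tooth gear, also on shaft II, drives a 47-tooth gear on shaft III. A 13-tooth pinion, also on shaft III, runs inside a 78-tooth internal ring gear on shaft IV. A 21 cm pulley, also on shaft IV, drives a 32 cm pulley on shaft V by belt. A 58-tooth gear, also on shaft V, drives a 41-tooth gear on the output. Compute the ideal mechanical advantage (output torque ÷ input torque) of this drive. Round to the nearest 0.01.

Each stage contributes driven/driver: gear mesh 29/27 = 1.0741, gear mesh 47/148 = 0.31757, internal gear 78/13 = 6, belt 32/21 = 1.5238, gear mesh 41/58 = 0.7069.
Overall: 1.0741 × 0.31757 × 6 × 1.5238 × 0.7069 = 2.2045.

2.20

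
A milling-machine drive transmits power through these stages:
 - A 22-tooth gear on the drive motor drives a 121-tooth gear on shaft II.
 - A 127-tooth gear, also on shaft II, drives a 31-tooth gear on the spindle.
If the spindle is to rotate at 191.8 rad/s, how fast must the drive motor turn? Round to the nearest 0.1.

Overall ratio R = 5.5 × 0.24409 = 1.3425.
Required input speed = output speed × R = 191.8 × 1.3425 = 257.5 rad/s.

257.5 rad/s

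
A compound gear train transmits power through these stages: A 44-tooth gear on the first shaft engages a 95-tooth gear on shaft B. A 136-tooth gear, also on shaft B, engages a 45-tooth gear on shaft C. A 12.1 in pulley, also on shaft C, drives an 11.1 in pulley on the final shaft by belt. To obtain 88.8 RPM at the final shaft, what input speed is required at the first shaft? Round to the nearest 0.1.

Overall ratio R = 2.1591 × 0.33088 × 0.91736 = 0.65536.
Required input speed = output speed × R = 88.8 × 0.65536 = 58.196 RPM.

58.2 RPM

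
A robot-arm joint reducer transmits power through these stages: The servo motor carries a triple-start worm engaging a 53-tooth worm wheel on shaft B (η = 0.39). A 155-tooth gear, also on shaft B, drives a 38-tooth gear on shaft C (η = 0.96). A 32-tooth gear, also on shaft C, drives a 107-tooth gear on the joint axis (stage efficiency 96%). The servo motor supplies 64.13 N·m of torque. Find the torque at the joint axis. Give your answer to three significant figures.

334 N·m

worm 53/3 = 17.667 → τ = 64.13·17.667·0.39 = 441.86 N·m
gear mesh 38/155 = 0.24516 → τ = 441.86·0.24516·0.96 = 103.99 N·m
gear mesh 107/32 = 3.3438 → τ = 103.99·3.3438·0.96 = 333.82 N·m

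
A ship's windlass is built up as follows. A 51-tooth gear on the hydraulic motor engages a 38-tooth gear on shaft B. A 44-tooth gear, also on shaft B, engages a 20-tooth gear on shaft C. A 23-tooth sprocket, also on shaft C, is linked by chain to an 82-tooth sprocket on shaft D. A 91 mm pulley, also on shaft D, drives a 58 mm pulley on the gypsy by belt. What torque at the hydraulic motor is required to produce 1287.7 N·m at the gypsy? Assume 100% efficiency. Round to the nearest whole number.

Overall ratio R = 0.7451 × 0.45455 × 3.5652 × 0.63736 = 0.7696.
Input torque = output torque / R = 1287.7 / 0.7696 = 1673.2 N·m.

1673 N·m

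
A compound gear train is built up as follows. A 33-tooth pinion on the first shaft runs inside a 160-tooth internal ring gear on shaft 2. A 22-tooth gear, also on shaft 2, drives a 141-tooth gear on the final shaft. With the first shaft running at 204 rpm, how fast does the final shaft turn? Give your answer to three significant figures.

6.56 rpm

Internal gear: ratio = 160/33 = 4.8485, so shaft 2 turns at 204 / 4.8485 = 42.075 rpm.
Gear mesh: ratio = 141/22 = 6.4091, so the final shaft turns at 42.075 / 6.4091 = 6.5649 rpm.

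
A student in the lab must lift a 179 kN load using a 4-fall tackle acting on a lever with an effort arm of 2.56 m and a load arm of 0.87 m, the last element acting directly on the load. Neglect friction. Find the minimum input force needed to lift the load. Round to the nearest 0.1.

15.2 kN

Block-and-tackle MA = number of supporting rope parts = 4.
Lever MA = effort arm / load arm = 2.56/0.87 = 2.9425.
Combined ideal MA = 4 × 2.9425 = 11.77.
Effort = load / MA = 179 / 11.77 = 15.208 kN.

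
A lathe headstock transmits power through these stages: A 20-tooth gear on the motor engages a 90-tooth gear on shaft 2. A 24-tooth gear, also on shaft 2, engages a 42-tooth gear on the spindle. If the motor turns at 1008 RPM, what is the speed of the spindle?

128 RPM

Gear mesh: ratio = 90/20 = 4.5, so shaft 2 turns at 1008 / 4.5 = 224 RPM.
Gear mesh: ratio = 42/24 = 1.75, so the spindle turns at 224 / 1.75 = 128 RPM.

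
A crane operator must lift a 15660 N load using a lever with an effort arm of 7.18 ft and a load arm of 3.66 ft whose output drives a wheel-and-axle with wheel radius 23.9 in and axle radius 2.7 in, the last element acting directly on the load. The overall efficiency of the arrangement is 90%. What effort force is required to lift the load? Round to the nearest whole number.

1002 N

Lever MA = effort arm / load arm = 7.18/3.66 = 1.9617.
Wheel-and-axle MA = R/r = 23.9/2.7 = 8.8519.
Combined ideal MA = 1.9617 × 8.8519 = 17.365.
Actual MA = 17.365 × 0.90 = 15.629.
Effort = load / actual MA = 15660 / 15.629 = 1002 N.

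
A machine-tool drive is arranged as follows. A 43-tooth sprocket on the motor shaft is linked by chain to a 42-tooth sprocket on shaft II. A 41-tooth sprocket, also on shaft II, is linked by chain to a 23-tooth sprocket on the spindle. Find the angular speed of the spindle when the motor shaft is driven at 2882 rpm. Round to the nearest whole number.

Chain: ratio = 42/43 = 0.97674, so shaft II turns at 2882 / 0.97674 = 2950.6 rpm.
Chain: ratio = 23/41 = 0.56098, so the spindle turns at 2950.6 / 0.56098 = 5259.8 rpm.

5260 rpm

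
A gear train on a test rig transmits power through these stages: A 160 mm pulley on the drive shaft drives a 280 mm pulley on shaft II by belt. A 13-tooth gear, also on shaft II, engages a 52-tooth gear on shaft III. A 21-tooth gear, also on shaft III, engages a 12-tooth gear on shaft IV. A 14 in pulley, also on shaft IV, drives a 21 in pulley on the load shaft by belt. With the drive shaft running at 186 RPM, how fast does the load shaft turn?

31 RPM

Belt: ratio = 280/160 = 1.75, so shaft II turns at 186 / 1.75 = 106.29 RPM.
Gear mesh: ratio = 52/13 = 4, so shaft III turns at 106.29 / 4 = 26.571 RPM.
Gear mesh: ratio = 12/21 = 0.57143, so shaft IV turns at 26.571 / 0.57143 = 46.5 RPM.
Belt: ratio = 21/14 = 1.5, so the load shaft turns at 46.5 / 1.5 = 31 RPM.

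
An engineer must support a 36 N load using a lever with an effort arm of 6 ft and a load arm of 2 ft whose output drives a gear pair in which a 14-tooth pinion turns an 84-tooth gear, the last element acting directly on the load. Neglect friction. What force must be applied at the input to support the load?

Lever MA = effort arm / load arm = 6/2 = 3.
Gear pair MA = 84/14 = 6.
Combined ideal MA = 3 × 6 = 18.
Effort = load / MA = 36 / 18 = 2 N.

2 N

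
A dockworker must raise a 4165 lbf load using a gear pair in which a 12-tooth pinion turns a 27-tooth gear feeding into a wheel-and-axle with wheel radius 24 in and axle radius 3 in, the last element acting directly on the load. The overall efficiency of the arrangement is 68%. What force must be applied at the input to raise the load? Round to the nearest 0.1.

340.3 lbf

Gear pair MA = 27/12 = 2.25.
Wheel-and-axle MA = R/r = 24/3 = 8.
Combined ideal MA = 2.25 × 8 = 18.
Actual MA = 18 × 0.68 = 12.24.
Effort = load / actual MA = 4165 / 12.24 = 340.28 lbf.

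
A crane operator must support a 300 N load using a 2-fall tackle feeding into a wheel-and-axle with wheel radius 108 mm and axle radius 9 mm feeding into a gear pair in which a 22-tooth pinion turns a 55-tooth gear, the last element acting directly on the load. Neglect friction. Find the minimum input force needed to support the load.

5 N

Block-and-tackle MA = number of supporting rope parts = 2.
Wheel-and-axle MA = R/r = 108/9 = 12.
Gear pair MA = 55/22 = 2.5.
Combined ideal MA = 2 × 12 × 2.5 = 60.
Effort = load / MA = 300 / 60 = 5 N.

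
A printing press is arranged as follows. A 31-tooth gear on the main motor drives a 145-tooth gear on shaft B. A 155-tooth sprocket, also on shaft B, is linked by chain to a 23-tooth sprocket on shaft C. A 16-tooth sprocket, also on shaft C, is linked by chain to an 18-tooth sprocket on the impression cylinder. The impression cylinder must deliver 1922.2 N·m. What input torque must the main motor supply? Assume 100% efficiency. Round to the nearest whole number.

Overall ratio R = 4.6774 × 0.14839 × 1.125 = 0.78083.
Input torque = output torque / R = 1922.2 / 0.78083 = 2461.7 N·m.

2462 N·m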